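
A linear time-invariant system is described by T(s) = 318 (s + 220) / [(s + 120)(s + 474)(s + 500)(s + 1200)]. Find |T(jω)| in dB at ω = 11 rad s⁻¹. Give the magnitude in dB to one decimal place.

-113.8 dB

|j11 + 220| = √(11² + 220²) = 220.3
|j11 + 120| = √(11² + 120²) = 120.5
|j11 + 474| = √(11² + 474²) = 474.1
|j11 + 500| = √(11² + 500²) = 500.1
|j11 + 1200| = √(11² + 1200²) = 1200
|T(j11)| = 318 × 220.3 / (120.5 × 474.1 × 500.1 × 1200) = 2.0428e-06
20 log₁₀(2.0428e-06) = -113.80 dB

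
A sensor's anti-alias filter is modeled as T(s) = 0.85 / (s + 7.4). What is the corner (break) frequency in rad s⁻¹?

The single real pole at s = −7.4 gives a corner at ω = 7.4 rad s⁻¹.

7.4 rad s⁻¹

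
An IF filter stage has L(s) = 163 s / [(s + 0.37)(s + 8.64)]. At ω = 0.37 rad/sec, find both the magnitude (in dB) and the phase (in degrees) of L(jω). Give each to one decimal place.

|L| = 22.5 dB, ∠L = 42.5°

|j0.37| = 0.37
|j0.37 + 0.37| = √(0.37² + 0.37²) = 0.5233
|j0.37 + 8.64| = √(0.37² + 8.64²) = 8.648
|L(j0.37)| = 163 × 0.37 / (0.5233 × 8.648) = 13.328
20 log₁₀(13.328) = 22.50 dB
∠(j0.37) = 90.00°
∠(j0.37 + 0.37) = arctan(0.37/0.37) = 45.00°
∠(j0.37 + 8.64) = arctan(0.37/8.64) = 2.45°
∠L(j0.37) = 90.00° − (45.00° + 2.45°) = 42.55°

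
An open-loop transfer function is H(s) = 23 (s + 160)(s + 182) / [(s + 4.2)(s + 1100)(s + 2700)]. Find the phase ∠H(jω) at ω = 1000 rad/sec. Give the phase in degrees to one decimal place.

8.2 deg

∠(j1000 + 160) = arctan(1000/160) = 80.91°
∠(j1000 + 182) = arctan(1000/182) = 79.69°
∠(j1000 + 4.2) = arctan(1000/4.2) = 89.76°
∠(j1000 + 1100) = arctan(1000/1100) = 42.27°
∠(j1000 + 2700) = arctan(1000/2700) = 20.32°
∠H(j1000) = 80.91° + 79.69° − (89.76° + 42.27° + 20.32°) = 8.24°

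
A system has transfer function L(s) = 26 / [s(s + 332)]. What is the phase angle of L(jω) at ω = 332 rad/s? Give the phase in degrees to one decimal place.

-135.0 deg

∠(j332 + 332) = arctan(332/332) = 45.00°
∠(j332) = 90.00°
∠L(j332) = − (45.00° + 90.00°) = -135.00°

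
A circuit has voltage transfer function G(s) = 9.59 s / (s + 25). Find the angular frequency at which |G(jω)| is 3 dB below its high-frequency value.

For a single-pole high-pass, the −3 dB point is at the pole: ω = 25 rad s⁻¹.

25 rad s⁻¹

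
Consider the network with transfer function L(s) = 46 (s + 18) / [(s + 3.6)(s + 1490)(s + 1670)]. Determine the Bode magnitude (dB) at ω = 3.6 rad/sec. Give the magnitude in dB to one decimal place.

-83.5 dB

|j3.6 + 18| = √(3.6² + 18²) = 18.36
|j3.6 + 3.6| = √(3.6² + 3.6²) = 5.091
|j3.6 + 1490| = √(3.6² + 1490²) = 1490
|j3.6 + 1670| = √(3.6² + 1670²) = 1670
|L(j3.6)| = 46 × 18.36 / (5.091 × 1490 × 1670) = 6.6654e-05
20 log₁₀(6.6654e-05) = -83.52 dB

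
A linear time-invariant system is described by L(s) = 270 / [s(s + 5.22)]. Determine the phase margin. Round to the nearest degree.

Gain crossover: |L(jω)| = 1 at ω ≈ 16 rad/s.
∠L(j16) = −90° − arctan(16/5.22) ≈ -161.95°
PM = 180° + (-161.95°) = 18.05°

18°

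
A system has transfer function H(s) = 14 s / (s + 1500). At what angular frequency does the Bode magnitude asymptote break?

The single real pole at s = −1500 gives a corner at ω = 1500 rad s⁻¹.

1500 rad s⁻¹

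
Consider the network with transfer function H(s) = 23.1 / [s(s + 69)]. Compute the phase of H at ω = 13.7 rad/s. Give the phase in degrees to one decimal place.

-101.2 deg

∠(j13.7 + 69) = arctan(13.7/69) = 11.23°
∠(j13.7) = 90.00°
∠H(j13.7) = − (11.23° + 90.00°) = -101.23°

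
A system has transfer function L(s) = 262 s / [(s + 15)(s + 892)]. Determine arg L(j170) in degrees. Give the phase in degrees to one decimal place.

-5.7 deg

∠(j170) = 90.00°
∠(j170 + 15) = arctan(170/15) = 84.96°
∠(j170 + 892) = arctan(170/892) = 10.79°
∠L(j170) = 90.00° − (84.96° + 10.79°) = -5.75°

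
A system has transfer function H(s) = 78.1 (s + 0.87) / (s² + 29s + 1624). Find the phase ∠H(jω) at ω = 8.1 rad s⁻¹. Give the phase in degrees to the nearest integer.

75°

∠(j8.1 + 0.87) = arctan(8.1/0.87) = 83.87°
∠[(j8.1)² + 29(j8.1) + 1624] = ∠[1558.4 + j234.9] = 8.57°
∠H(j8.1) = 83.87° − 8.57° = 75.30°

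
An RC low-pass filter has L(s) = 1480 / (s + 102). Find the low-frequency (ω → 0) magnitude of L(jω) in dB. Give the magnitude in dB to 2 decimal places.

23.23 dB

L(0) = 1480 / 102 = 14.51
20 log₁₀(14.51) = 23.233 dB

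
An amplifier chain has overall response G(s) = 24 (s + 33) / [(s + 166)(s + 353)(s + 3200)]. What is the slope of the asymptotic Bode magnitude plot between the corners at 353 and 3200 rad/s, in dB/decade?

In this band the factors already past their corner are: zero at 33, pole at 166, pole at 353; net slope = -20 dB/decade.

-20 dB/decade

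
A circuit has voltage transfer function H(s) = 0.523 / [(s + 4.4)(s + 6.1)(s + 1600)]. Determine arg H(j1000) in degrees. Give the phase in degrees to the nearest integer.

∠(j1000 + 4.4) = arctan(1000/4.4) = 89.75°
∠(j1000 + 6.1) = arctan(1000/6.1) = 89.65°
∠(j1000 + 1600) = arctan(1000/1600) = 32.01°
∠H(j1000) = − (89.75° + 89.65° + 32.01°) = -211.40°

-211°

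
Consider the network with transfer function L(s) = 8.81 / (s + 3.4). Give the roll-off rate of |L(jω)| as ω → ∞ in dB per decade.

With 0 zeros and 1 pole, the high-frequency asymptotic slope is 20 × (0 − 1) = -20 dB/decade.

-20 dB/decade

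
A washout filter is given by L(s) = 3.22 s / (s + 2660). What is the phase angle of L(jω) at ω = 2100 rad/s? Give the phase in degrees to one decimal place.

51.7°

∠(j2100) = 90.00°
∠(j2100 + 2660) = arctan(2100/2660) = 38.29°
∠L(j2100) = 90.00° − 38.29° = 51.71°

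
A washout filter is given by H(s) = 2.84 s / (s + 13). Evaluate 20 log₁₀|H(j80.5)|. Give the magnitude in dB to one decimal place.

|j80.5| = 80.5
|j80.5 + 13| = √(80.5² + 13²) = 81.54
|H(j80.5)| = 2.84 × 80.5 / 81.54 = 2.8037
20 log₁₀(2.8037) = 8.95 dB

9.0 dB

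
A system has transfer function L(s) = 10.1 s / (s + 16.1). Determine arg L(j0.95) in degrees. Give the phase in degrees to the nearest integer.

∠(j0.95) = 90.00°
∠(j0.95 + 16.1) = arctan(0.95/16.1) = 3.38°
∠L(j0.95) = 90.00° − 3.38° = 86.62°

87 deg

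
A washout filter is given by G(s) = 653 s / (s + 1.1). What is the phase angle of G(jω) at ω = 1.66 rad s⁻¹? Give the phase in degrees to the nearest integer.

34°

∠(j1.66) = 90.00°
∠(j1.66 + 1.1) = arctan(1.66/1.1) = 56.47°
∠G(j1.66) = 90.00° − 56.47° = 33.53°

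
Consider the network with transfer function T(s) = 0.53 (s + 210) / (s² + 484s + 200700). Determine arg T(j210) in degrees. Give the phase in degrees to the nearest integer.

12°

∠(j210 + 210) = arctan(210/210) = 45.00°
∠[(j210)² + 484(j210) + 200700] = ∠[1.566e+05 + j1.0164e+05] = 32.99°
∠T(j210) = 45.00° − 32.99° = 12.01°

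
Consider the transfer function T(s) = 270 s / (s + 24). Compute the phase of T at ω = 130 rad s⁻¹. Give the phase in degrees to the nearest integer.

∠(j130) = 90.00°
∠(j130 + 24) = arctan(130/24) = 79.54°
∠T(j130) = 90.00° − 79.54° = 10.46°

10°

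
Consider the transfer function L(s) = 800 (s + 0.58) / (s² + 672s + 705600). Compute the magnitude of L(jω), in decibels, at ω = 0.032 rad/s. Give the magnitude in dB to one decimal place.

-63.6 dB

|j0.032 + 0.58| = √(0.032² + 0.58²) = 0.5809
|(j0.032)² + 672(j0.032) + 705600| = |7.056e+05 + j21.504| = 7.056e+05
|L(j0.032)| = 800 × 0.5809 / 7.056e+05 = 0.0006586
20 log₁₀(0.0006586) = -63.63 dB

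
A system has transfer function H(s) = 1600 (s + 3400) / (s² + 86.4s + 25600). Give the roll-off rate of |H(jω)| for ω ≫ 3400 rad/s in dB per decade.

-20 dB/decade

With 1 zero and 2 poles, the high-frequency asymptotic slope is 20 × (1 − 2) = -20 dB/decade.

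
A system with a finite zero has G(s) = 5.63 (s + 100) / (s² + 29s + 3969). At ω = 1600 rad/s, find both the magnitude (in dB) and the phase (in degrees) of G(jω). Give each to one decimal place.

|G| = -49.0 dB, ∠G = -92.5°

|j1600 + 100| = √(1600² + 100²) = 1603
|(j1600)² + 29(j1600) + 3969| = |-2.556e+06 + j46400| = 2.556e+06
|G(j1600)| = 5.63 × 1603 / 2.556e+06 = 0.0035305
20 log₁₀(0.0035305) = -49.04 dB
∠(j1600 + 100) = arctan(1600/100) = 86.42°
∠[(j1600)² + 29(j1600) + 3969] = ∠[-2.556e+06 + j46400] = 178.96°
∠G(j1600) = 86.42° − 178.96° = -92.54°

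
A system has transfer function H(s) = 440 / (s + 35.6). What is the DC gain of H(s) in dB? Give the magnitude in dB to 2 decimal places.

H(0) = 440 / 35.6 = 12.36
20 log₁₀(12.36) = 21.840 dB

21.84 dB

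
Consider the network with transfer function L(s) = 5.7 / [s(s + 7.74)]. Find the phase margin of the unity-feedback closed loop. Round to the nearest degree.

Gain crossover: |L(jω)| = 1 at ω ≈ 0.733 rad/s.
∠L(j0.733) = −90° − arctan(0.733/7.74) ≈ -95.41°
PM = 180° + (-95.41°) = 84.59°

85°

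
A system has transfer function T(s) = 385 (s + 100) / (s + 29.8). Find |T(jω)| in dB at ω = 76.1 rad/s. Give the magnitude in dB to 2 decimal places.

|j76.1 + 100| = √(76.1² + 100²) = 125.7
|j76.1 + 29.8| = √(76.1² + 29.8²) = 81.73
|T(j76.1)| = 385 × 125.7 / 81.73 = 591.98
20 log₁₀(591.98) = 55.446 dB

55.45 dB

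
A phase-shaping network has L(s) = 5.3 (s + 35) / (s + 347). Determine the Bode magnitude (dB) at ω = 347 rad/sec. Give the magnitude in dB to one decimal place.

11.5 dB

|j347 + 35| = √(347² + 35²) = 348.8
|j347 + 347| = √(347² + 347²) = 490.7
|L(j347)| = 5.3 × 348.8 / 490.7 = 3.7667
20 log₁₀(3.7667) = 11.52 dB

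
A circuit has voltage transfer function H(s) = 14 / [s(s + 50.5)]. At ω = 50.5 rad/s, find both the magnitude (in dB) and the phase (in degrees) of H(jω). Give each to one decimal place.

|H| = -48.2 dB, ∠H = -135.0 deg

|j50.5 + 50.5| = √(50.5² + 50.5²) = 71.42
|j50.5| = 50.5
|H(j50.5)| = 14 / (71.42 × 50.5) = 0.0038818
20 log₁₀(0.0038818) = -48.22 dB
∠(j50.5 + 50.5) = arctan(50.5/50.5) = 45.00°
∠(j50.5) = 90.00°
∠H(j50.5) = − (45.00° + 90.00°) = -135.00°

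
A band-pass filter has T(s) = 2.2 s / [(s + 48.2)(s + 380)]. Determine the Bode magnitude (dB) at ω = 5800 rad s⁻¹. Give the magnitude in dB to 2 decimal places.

-68.44 dB

|j5800| = 5800
|j5800 + 48.2| = √(5800² + 48.2²) = 5800
|j5800 + 380| = √(5800² + 380²) = 5812
|T(j5800)| = 2.2 × 5800 / (5800 × 5812) = 0.00037849
20 log₁₀(0.00037849) = -68.439 dB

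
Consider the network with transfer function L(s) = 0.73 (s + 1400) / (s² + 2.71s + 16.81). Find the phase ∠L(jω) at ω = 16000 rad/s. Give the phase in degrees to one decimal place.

-95.0 deg

∠(j16000 + 1400) = arctan(16000/1400) = 85.00°
∠[(j16000)² + 2.71(j16000) + 16.81] = ∠[-2.56e+08 + j43360] = 179.99°
∠L(j16000) = 85.00° − 179.99° = -94.99°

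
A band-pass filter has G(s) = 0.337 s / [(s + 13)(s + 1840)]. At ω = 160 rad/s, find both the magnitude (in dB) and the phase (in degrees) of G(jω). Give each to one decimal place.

|j160| = 160
|j160 + 13| = √(160² + 13²) = 160.5
|j160 + 1840| = √(160² + 1840²) = 1847
|G(j160)| = 0.337 × 160 / (160.5 × 1847) = 0.00018186
20 log₁₀(0.00018186) = -74.81 dB
∠(j160) = 90.00°
∠(j160 + 13) = arctan(160/13) = 85.35°
∠(j160 + 1840) = arctan(160/1840) = 4.97°
∠G(j160) = 90.00° − (85.35° + 4.97°) = -0.32°

|G| = -74.8 dB, ∠G = -0.3°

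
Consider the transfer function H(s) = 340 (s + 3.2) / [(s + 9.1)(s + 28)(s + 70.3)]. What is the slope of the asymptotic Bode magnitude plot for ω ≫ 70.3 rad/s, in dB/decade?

With 1 zero and 3 poles, the high-frequency asymptotic slope is 20 × (1 − 3) = -40 dB/decade.

-40 dB/decade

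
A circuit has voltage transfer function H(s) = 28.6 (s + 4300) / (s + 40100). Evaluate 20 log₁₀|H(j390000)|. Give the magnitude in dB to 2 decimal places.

|j390000 + 4300| = √(390000² + 4300²) = 3.9e+05
|j390000 + 40100| = √(390000² + 40100²) = 3.921e+05
|H(j390000)| = 28.6 × 3.9e+05 / 3.921e+05 = 28.452
20 log₁₀(28.452) = 29.082 dB

29.08 dB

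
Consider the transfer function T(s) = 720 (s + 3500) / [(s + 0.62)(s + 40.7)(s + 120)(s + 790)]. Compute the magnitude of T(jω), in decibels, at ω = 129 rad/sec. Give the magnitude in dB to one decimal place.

-59.8 dB

|j129 + 3500| = √(129² + 3500²) = 3502
|j129 + 0.62| = √(129² + 0.62²) = 129
|j129 + 40.7| = √(129² + 40.7²) = 135.3
|j129 + 120| = √(129² + 120²) = 176.2
|j129 + 790| = √(129² + 790²) = 800.5
|T(j129)| = 720 × 3502 / (129 × 135.3 × 176.2 × 800.5) = 0.0010247
20 log₁₀(0.0010247) = -59.79 dB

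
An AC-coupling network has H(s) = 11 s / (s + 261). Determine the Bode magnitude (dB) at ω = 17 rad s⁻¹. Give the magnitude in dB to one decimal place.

|j17| = 17
|j17 + 261| = √(17² + 261²) = 261.6
|H(j17)| = 11 × 17 / 261.6 = 0.71496
20 log₁₀(0.71496) = -2.91 dB

-2.9 dB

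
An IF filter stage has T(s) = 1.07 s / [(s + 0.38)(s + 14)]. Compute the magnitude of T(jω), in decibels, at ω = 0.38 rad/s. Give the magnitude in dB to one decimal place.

-25.3 dB

|j0.38| = 0.38
|j0.38 + 0.38| = √(0.38² + 0.38²) = 0.5374
|j0.38 + 14| = √(0.38² + 14²) = 14.01
|T(j0.38)| = 1.07 × 0.38 / (0.5374 × 14.01) = 0.054023
20 log₁₀(0.054023) = -25.35 dB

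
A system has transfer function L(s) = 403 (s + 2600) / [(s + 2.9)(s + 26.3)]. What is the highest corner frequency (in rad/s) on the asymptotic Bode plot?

2600 rad/s

Break frequencies occur at each pole and zero magnitude: 2.9 rad/s, 26.3 rad/s, 2600 rad/s.
The highest is 2600 rad/s.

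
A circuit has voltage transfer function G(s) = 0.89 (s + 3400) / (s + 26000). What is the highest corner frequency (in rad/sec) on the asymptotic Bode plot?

26000 rad/sec

Break frequencies occur at each pole and zero magnitude: 3400 rad/sec, 26000 rad/sec.
The highest is 26000 rad/sec.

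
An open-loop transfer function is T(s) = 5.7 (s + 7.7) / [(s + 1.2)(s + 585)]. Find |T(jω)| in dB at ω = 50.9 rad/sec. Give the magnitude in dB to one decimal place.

|j50.9 + 7.7| = √(50.9² + 7.7²) = 51.48
|j50.9 + 1.2| = √(50.9² + 1.2²) = 50.91
|j50.9 + 585| = √(50.9² + 585²) = 587.2
|T(j50.9)| = 5.7 × 51.48 / (50.91 × 587.2) = 0.0098146
20 log₁₀(0.0098146) = -40.16 dB

-40.2 dB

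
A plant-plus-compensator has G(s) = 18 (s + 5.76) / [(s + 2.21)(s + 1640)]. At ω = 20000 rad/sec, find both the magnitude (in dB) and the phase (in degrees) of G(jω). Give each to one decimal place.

|G| = -60.9 dB, ∠G = -85.3°

|j20000 + 5.76| = √(20000² + 5.76²) = 2e+04
|j20000 + 2.21| = √(20000² + 2.21²) = 2e+04
|j20000 + 1640| = √(20000² + 1640²) = 2.007e+04
|G(j20000)| = 18 × 2e+04 / (2e+04 × 2.007e+04) = 0.00089699
20 log₁₀(0.00089699) = -60.94 dB
∠(j20000 + 5.76) = arctan(20000/5.76) = 89.98°
∠(j20000 + 2.21) = arctan(20000/2.21) = 89.99°
∠(j20000 + 1640) = arctan(20000/1640) = 85.31°
∠G(j20000) = 89.98° − (89.99° + 85.31°) = -85.32°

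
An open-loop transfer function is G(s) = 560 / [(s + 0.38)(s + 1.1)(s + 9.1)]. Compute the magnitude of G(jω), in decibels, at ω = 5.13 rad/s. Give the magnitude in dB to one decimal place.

6.0 dB

|j5.13 + 0.38| = √(5.13² + 0.38²) = 5.144
|j5.13 + 1.1| = √(5.13² + 1.1²) = 5.247
|j5.13 + 9.1| = √(5.13² + 9.1²) = 10.45
|G(j5.13)| = 560 / (5.144 × 5.247 × 10.45) = 1.9863
20 log₁₀(1.9863) = 5.96 dB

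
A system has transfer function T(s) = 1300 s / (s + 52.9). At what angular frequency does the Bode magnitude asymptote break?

The single real pole at s = −52.9 gives a corner at ω = 52.9 rad s⁻¹.

52.9 rad s⁻¹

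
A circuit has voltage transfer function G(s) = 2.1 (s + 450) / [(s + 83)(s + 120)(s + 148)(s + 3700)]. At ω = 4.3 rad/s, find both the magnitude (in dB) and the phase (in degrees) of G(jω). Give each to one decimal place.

|j4.3 + 450| = √(4.3² + 450²) = 450
|j4.3 + 83| = √(4.3² + 83²) = 83.11
|j4.3 + 120| = √(4.3² + 120²) = 120.1
|j4.3 + 148| = √(4.3² + 148²) = 148.1
|j4.3 + 3700| = √(4.3² + 3700²) = 3700
|G(j4.3)| = 2.1 × 450 / (83.11 × 120.1 × 148.1 × 3700) = 1.7286e-07
20 log₁₀(1.7286e-07) = -135.25 dB
∠(j4.3 + 450) = arctan(4.3/450) = 0.55°
∠(j4.3 + 83) = arctan(4.3/83) = 2.97°
∠(j4.3 + 120) = arctan(4.3/120) = 2.05°
∠(j4.3 + 148) = arctan(4.3/148) = 1.66°
∠(j4.3 + 3700) = arctan(4.3/3700) = 0.07°
∠G(j4.3) = 0.55° − (2.97° + 2.05° + 1.66° + 0.07°) = -6.20°

|G| = -135.2 dB, ∠G = -6.2°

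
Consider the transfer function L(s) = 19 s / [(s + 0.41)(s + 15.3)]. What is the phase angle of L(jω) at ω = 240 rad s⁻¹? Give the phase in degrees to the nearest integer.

-86°

∠(j240) = 90.00°
∠(j240 + 0.41) = arctan(240/0.41) = 89.90°
∠(j240 + 15.3) = arctan(240/15.3) = 86.35°
∠L(j240) = 90.00° − (89.90° + 86.35°) = -86.25°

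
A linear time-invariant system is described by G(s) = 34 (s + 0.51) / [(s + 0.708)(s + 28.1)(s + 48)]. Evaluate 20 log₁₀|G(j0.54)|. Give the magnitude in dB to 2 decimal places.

-33.55 dB

|j0.54 + 0.51| = √(0.54² + 0.51²) = 0.7428
|j0.54 + 0.708| = √(0.54² + 0.708²) = 0.8904
|j0.54 + 28.1| = √(0.54² + 28.1²) = 28.11
|j0.54 + 48| = √(0.54² + 48²) = 48
|G(j0.54)| = 34 × 0.7428 / (0.8904 × 28.11 × 48) = 0.021022
20 log₁₀(0.021022) = -33.546 dB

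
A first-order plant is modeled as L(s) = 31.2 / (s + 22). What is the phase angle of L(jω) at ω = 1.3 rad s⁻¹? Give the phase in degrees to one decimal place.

-3.4°

∠(j1.3 + 22) = arctan(1.3/22) = 3.38°
∠L(j1.3) = −3.38° = -3.38°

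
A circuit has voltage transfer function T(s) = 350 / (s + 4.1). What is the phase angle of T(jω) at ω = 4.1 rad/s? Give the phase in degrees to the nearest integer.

∠(j4.1 + 4.1) = arctan(4.1/4.1) = 45.00°
∠T(j4.1) = −45.00° = -45.00°

-45°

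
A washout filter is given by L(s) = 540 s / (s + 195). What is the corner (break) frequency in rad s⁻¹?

The single real pole at s = −195 gives a corner at ω = 195 rad s⁻¹.

195 rad s⁻¹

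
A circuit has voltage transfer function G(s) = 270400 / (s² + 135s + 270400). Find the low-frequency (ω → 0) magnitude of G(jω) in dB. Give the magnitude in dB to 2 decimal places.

G(0) = 270400 / 270400 = 1
20 log₁₀(1) = 0.000 dB

0.00 dB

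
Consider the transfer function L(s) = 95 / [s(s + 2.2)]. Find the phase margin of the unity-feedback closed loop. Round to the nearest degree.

Gain crossover: |L(jω)| = 1 at ω ≈ 9.62 rad/s.
∠L(j9.62) = −90° − arctan(9.62/2.2) ≈ -167.12°
PM = 180° + (-167.12°) = 12.88°

13°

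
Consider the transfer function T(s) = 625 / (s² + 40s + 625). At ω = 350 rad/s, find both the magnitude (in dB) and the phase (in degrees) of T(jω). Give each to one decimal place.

|T| = -45.9 dB, ∠T = -173.4°

|(j350)² + 40(j350) + 625| = |-1.2188e+05 + j14000| = 1.227e+05
|T(j350)| = 625 / 1.227e+05 = 0.0050947
20 log₁₀(0.0050947) = -45.86 dB
∠[(j350)² + 40(j350) + 625] = ∠[-1.2188e+05 + j14000] = 173.45°
∠T(j350) = −173.45° = -173.45°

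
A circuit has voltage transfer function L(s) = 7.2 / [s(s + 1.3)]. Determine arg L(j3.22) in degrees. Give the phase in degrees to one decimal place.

-158.0°

∠(j3.22 + 1.3) = arctan(3.22/1.3) = 68.01°
∠(j3.22) = 90.00°
∠L(j3.22) = − (68.01° + 90.00°) = -158.01°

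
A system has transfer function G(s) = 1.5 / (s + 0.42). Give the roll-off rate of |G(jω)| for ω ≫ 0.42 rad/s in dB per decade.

-20 dB/decade

With 0 zeros and 1 pole, the high-frequency asymptotic slope is 20 × (0 − 1) = -20 dB/decade.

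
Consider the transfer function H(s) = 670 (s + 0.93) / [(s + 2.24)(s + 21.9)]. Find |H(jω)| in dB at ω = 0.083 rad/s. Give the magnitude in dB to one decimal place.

|j0.083 + 0.93| = √(0.083² + 0.93²) = 0.9337
|j0.083 + 2.24| = √(0.083² + 2.24²) = 2.242
|j0.083 + 21.9| = √(0.083² + 21.9²) = 21.9
|H(j0.083)| = 670 × 0.9337 / (2.242 × 21.9) = 12.743
20 log₁₀(12.743) = 22.11 dB

22.1 dB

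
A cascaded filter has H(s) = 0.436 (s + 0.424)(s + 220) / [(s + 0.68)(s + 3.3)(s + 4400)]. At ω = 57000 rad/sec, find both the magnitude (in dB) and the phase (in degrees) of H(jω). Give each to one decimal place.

|j57000 + 0.424| = √(57000² + 0.424²) = 5.7e+04
|j57000 + 220| = √(57000² + 220²) = 5.7e+04
|j57000 + 0.68| = √(57000² + 0.68²) = 5.7e+04
|j57000 + 3.3| = √(57000² + 3.3²) = 5.7e+04
|j57000 + 4400| = √(57000² + 4400²) = 5.717e+04
|H(j57000)| = 0.436 × 5.7e+04 × 5.7e+04 / (5.7e+04 × 5.7e+04 × 5.717e+04) = 7.6265e-06
20 log₁₀(7.6265e-06) = -102.35 dB
∠(j57000 + 0.424) = arctan(57000/0.424) = 90.00°
∠(j57000 + 220) = arctan(57000/220) = 89.78°
∠(j57000 + 0.68) = arctan(57000/0.68) = 90.00°
∠(j57000 + 3.3) = arctan(57000/3.3) = 90.00°
∠(j57000 + 4400) = arctan(57000/4400) = 85.59°
∠H(j57000) = 90.00° + 89.78° − (90.00° + 90.00° + 85.59°) = -85.80°

|H| = -102.4 dB, ∠H = -85.8 deg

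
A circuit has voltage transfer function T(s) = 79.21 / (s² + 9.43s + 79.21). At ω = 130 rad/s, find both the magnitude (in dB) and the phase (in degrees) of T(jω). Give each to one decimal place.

|(j130)² + 9.43(j130) + 79.21| = |-16821 + j1225.9| = 1.687e+04
|T(j130)| = 79.21 / 1.687e+04 = 0.0046966
20 log₁₀(0.0046966) = -46.56 dB
∠[(j130)² + 9.43(j130) + 79.21] = ∠[-16821 + j1225.9] = 175.83°
∠T(j130) = −175.83° = -175.83°

|T| = -46.6 dB, ∠T = -175.8°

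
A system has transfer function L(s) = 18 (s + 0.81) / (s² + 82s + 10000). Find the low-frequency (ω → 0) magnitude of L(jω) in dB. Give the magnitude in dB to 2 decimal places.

-56.72 dB

L(0) = 18 × 0.81 / 10000 = 0.001458
20 log₁₀(0.001458) = -56.725 dB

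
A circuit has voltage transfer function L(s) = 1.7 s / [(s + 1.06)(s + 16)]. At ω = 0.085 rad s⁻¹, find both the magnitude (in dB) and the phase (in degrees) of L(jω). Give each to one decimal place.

|L| = -41.4 dB, ∠L = 85.1°

|j0.085| = 0.085
|j0.085 + 1.06| = √(0.085² + 1.06²) = 1.063
|j0.085 + 16| = √(0.085² + 16²) = 16
|L(j0.085)| = 1.7 × 0.085 / (1.063 × 16) = 0.0084927
20 log₁₀(0.0084927) = -41.42 dB
∠(j0.085) = 90.00°
∠(j0.085 + 1.06) = arctan(0.085/1.06) = 4.58°
∠(j0.085 + 16) = arctan(0.085/16) = 0.30°
∠L(j0.085) = 90.00° − (4.58° + 0.30°) = 85.11°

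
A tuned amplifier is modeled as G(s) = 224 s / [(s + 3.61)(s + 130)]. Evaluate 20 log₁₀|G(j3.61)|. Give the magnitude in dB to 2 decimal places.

1.71 dB

|j3.61| = 3.61
|j3.61 + 3.61| = √(3.61² + 3.61²) = 5.105
|j3.61 + 130| = √(3.61² + 130²) = 130.1
|G(j3.61)| = 224 × 3.61 / (5.105 × 130.1) = 1.2179
20 log₁₀(1.2179) = 1.712 dB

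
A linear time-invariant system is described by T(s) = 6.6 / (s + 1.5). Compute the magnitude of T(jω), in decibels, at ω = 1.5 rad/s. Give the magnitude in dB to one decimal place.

|j1.5 + 1.5| = √(1.5² + 1.5²) = 2.121
|T(j1.5)| = 6.6 / 2.121 = 3.1113
20 log₁₀(3.1113) = 9.86 dB

9.9 dB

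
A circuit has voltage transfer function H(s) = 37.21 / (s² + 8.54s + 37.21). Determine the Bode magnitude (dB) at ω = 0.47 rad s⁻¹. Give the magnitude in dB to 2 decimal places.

0.00 dB

|(j0.47)² + 8.54(j0.47) + 37.21| = |36.989 + j4.0138| = 37.21
|H(j0.47)| = 37.21 / 37.21 = 1.0001
20 log₁₀(1.0001) = 0.001 dB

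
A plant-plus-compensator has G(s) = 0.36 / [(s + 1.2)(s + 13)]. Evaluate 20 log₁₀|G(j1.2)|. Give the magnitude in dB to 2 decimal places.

|j1.2 + 1.2| = √(1.2² + 1.2²) = 1.697
|j1.2 + 13| = √(1.2² + 13²) = 13.06
|G(j1.2)| = 0.36 / (1.697 × 13.06) = 0.016249
20 log₁₀(0.016249) = -35.784 dB

-35.78 dB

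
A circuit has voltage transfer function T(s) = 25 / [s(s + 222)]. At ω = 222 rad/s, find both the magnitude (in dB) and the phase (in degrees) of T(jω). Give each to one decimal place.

|T| = -68.9 dB, ∠T = -135.0 deg

|j222 + 222| = √(222² + 222²) = 314
|j222| = 222
|T(j222)| = 25 / (314 × 222) = 0.00035869
20 log₁₀(0.00035869) = -68.91 dB
∠(j222 + 222) = arctan(222/222) = 45.00°
∠(j222) = 90.00°
∠T(j222) = − (45.00° + 90.00°) = -135.00°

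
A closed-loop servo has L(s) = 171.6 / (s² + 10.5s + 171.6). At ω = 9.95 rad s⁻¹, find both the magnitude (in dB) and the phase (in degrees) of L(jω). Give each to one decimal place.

|L| = 2.6 dB, ∠L = -55.2°

|(j9.95)² + 10.5(j9.95) + 171.6| = |72.598 + j104.47| = 127.2
|L(j9.95)| = 171.6 / 127.2 = 1.3488
20 log₁₀(1.3488) = 2.60 dB
∠[(j9.95)² + 10.5(j9.95) + 171.6] = ∠[72.598 + j104.47] = 55.21°
∠L(j9.95) = −55.21° = -55.21°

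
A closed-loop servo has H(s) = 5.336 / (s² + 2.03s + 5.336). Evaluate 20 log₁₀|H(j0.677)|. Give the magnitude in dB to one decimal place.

|(j0.677)² + 2.03(j0.677) + 5.336| = |4.8777 + j1.3743| = 5.068
|H(j0.677)| = 5.336 / 5.068 = 1.053
20 log₁₀(1.053) = 0.45 dB

0.4 dB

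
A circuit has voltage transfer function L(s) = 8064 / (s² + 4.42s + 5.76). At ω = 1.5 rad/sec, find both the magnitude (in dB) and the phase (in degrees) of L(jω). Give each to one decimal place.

|(j1.5)² + 4.42(j1.5) + 5.76| = |3.51 + j6.63| = 7.502
|L(j1.5)| = 8064 / 7.502 = 1074.9
20 log₁₀(1074.9) = 60.63 dB
∠[(j1.5)² + 4.42(j1.5) + 5.76] = ∠[3.51 + j6.63] = 62.10°
∠L(j1.5) = −62.10° = -62.10°

|L| = 60.6 dB, ∠L = -62.1°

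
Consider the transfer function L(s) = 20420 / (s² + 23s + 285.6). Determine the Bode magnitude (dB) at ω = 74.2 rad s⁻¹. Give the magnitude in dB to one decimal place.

11.4 dB

|(j74.2)² + 23(j74.2) + 285.6| = |-5220 + j1706.6| = 5492
|L(j74.2)| = 20420 / 5492 = 3.7182
20 log₁₀(3.7182) = 11.41 dB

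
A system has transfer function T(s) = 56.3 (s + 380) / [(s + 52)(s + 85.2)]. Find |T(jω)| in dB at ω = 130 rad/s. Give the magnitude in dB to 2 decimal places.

|j130 + 380| = √(130² + 380²) = 401.6
|j130 + 52| = √(130² + 52²) = 140
|j130 + 85.2| = √(130² + 85.2²) = 155.4
|T(j130)| = 56.3 × 401.6 / (140 × 155.4) = 1.039
20 log₁₀(1.039) = 0.332 dB

0.33 dB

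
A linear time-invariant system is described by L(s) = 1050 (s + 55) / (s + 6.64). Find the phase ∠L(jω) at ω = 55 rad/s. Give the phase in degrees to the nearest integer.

-38 deg

∠(j55 + 55) = arctan(55/55) = 45.00°
∠(j55 + 6.64) = arctan(55/6.64) = 83.12°
∠L(j55) = 45.00° − 83.12° = -38.12°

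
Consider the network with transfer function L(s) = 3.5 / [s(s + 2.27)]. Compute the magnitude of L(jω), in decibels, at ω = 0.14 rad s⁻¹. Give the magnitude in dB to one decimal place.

20.8 dB

|j0.14 + 2.27| = √(0.14² + 2.27²) = 2.274
|j0.14| = 0.14
|L(j0.14)| = 3.5 / (2.274 × 0.14) = 10.992
20 log₁₀(10.992) = 20.82 dB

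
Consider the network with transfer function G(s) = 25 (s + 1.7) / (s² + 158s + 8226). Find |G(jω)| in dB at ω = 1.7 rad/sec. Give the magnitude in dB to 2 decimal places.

|j1.7 + 1.7| = √(1.7² + 1.7²) = 2.404
|(j1.7)² + 158(j1.7) + 8226| = |8223.1 + j268.6| = 8227
|G(j1.7)| = 25 × 2.404 / 8227 = 0.0073053
20 log₁₀(0.0073053) = -42.727 dB

-42.73 dB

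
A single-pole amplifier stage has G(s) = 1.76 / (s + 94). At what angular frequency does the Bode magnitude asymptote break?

The single real pole at s = −94 gives a corner at ω = 94 rad/s.

94 rad/s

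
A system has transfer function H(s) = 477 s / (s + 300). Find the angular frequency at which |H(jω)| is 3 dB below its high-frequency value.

For a single-pole high-pass, the −3 dB point is at the pole: ω = 300 rad/sec.

300 rad/sec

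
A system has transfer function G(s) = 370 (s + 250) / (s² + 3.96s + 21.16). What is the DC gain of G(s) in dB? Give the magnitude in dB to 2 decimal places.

72.81 dB

G(0) = 370 × 250 / 21.16 = 4371.5
20 log₁₀(4371.5) = 72.813 dB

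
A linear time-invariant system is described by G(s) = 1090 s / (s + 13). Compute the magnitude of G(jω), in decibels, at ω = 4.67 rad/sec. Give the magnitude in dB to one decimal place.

|j4.67| = 4.67
|j4.67 + 13| = √(4.67² + 13²) = 13.81
|G(j4.67)| = 1090 × 4.67 / 13.81 = 368.51
20 log₁₀(368.51) = 51.33 dB

51.3 dB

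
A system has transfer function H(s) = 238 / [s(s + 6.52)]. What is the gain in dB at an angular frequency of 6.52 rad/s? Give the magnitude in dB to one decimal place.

12.0 dB

|j6.52 + 6.52| = √(6.52² + 6.52²) = 9.221
|j6.52| = 6.52
|H(j6.52)| = 238 / (9.221 × 6.52) = 3.9588
20 log₁₀(3.9588) = 11.95 dB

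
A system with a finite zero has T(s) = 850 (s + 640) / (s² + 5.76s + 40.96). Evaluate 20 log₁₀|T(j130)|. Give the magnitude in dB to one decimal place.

30.3 dB

|j130 + 640| = √(130² + 640²) = 653.1
|(j130)² + 5.76(j130) + 40.96| = |-16859 + j748.8| = 1.688e+04
|T(j130)| = 850 × 653.1 / 1.688e+04 = 32.894
20 log₁₀(32.894) = 30.34 dB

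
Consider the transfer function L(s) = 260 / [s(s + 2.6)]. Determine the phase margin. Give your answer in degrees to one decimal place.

9.2°

Gain crossover: |L(jω)| = 1 at ω ≈ 16 rad/s.
∠L(j16) = −90° − arctan(16/2.6) ≈ -170.78°
PM = 180° + (-170.78°) = 9.22°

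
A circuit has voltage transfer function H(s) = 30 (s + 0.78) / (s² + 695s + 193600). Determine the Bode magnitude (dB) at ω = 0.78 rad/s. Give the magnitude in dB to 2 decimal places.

-75.34 dB

|j0.78 + 0.78| = √(0.78² + 0.78²) = 1.103
|(j0.78)² + 695(j0.78) + 193600| = |1.936e+05 + j542.1| = 1.936e+05
|H(j0.78)| = 30 × 1.103 / 1.936e+05 = 0.00017093
20 log₁₀(0.00017093) = -75.343 dB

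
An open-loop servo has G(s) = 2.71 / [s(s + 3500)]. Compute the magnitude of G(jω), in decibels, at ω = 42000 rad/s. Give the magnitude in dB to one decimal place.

|j42000 + 3500| = √(42000² + 3500²) = 4.215e+04
|j42000| = 4.2e+04
|G(j42000)| = 2.71 / (4.215e+04 × 4.2e+04) = 1.531e-09
20 log₁₀(1.531e-09) = -176.30 dB

-176.3 dB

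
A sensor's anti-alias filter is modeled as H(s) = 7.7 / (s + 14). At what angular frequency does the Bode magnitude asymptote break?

14 rad/sec

The single real pole at s = −14 gives a corner at ω = 14 rad/sec.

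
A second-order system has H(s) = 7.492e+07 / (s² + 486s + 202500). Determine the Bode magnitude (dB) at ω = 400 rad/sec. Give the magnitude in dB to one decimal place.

|(j400)² + 486(j400) + 202500| = |42500 + j1.944e+05| = 1.99e+05
|H(j400)| = 7.492e+07 / 1.99e+05 = 376.5
20 log₁₀(376.5) = 51.52 dB

51.5 dB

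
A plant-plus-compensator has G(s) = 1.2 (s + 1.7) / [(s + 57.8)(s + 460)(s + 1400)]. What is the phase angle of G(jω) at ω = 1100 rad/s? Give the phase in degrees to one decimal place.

∠(j1100 + 1.7) = arctan(1100/1.7) = 89.91°
∠(j1100 + 57.8) = arctan(1100/57.8) = 86.99°
∠(j1100 + 460) = arctan(1100/460) = 67.31°
∠(j1100 + 1400) = arctan(1100/1400) = 38.16°
∠G(j1100) = 89.91° − (86.99° + 67.31° + 38.16°) = -102.54°

-102.5°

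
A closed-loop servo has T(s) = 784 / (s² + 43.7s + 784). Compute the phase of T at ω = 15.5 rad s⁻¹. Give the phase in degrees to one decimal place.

∠[(j15.5)² + 43.7(j15.5) + 784] = ∠[543.75 + j677.35] = 51.24°
∠T(j15.5) = −51.24° = -51.24°

-51.2 deg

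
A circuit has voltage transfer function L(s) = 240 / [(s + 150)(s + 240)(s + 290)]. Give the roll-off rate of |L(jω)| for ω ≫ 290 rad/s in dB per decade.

-60 dB/decade

With 0 zeros and 3 poles, the high-frequency asymptotic slope is 20 × (0 − 3) = -60 dB/decade.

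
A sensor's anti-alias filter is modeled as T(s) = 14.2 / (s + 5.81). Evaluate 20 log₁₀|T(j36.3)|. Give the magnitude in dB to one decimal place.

-8.3 dB

|j36.3 + 5.81| = √(36.3² + 5.81²) = 36.76
|T(j36.3)| = 14.2 / 36.76 = 0.38627
20 log₁₀(0.38627) = -8.26 dB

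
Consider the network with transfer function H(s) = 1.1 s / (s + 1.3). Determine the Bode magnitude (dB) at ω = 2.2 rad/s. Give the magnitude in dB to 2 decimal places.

-0.47 dB

|j2.2| = 2.2
|j2.2 + 1.3| = √(2.2² + 1.3²) = 2.555
|H(j2.2)| = 1.1 × 2.2 / 2.555 = 0.94702
20 log₁₀(0.94702) = -0.473 dB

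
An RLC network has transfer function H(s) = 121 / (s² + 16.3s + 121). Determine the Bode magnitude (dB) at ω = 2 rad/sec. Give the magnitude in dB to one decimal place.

-0.0 dB

|(j2)² + 16.3(j2) + 121| = |117 + j32.6| = 121.5
|H(j2)| = 121 / 121.5 = 0.99624
20 log₁₀(0.99624) = -0.03 dB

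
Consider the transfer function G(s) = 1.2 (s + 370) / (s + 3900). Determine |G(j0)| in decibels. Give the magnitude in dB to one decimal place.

-18.9 dB

G(0) = 1.2 × 370 / 3900 = 0.11385
20 log₁₀(0.11385) = -18.87 dB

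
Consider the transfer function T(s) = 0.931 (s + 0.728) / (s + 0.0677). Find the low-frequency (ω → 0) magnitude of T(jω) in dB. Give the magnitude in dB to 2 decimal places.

T(0) = 0.931 × 0.728 / 0.0677 = 10.011
20 log₁₀(10.011) = 20.010 dB

20.01 dB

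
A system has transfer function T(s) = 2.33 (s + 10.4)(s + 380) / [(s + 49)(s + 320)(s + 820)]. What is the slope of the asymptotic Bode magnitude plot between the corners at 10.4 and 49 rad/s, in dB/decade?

In this band the factors already past their corner are: zero at 10.4; net slope = 20 dB/decade.

20 dB/decade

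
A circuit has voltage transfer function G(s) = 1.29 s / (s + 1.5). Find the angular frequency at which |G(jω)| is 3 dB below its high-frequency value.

For a single-pole high-pass, the −3 dB point is at the pole: ω = 1.5 rad/s.

1.5 rad/s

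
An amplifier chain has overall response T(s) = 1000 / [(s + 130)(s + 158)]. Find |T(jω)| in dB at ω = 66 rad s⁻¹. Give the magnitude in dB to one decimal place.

|j66 + 130| = √(66² + 130²) = 145.8
|j66 + 158| = √(66² + 158²) = 171.2
|T(j66)| = 1000 / (145.8 × 171.2) = 0.040057
20 log₁₀(0.040057) = -27.95 dB

-27.9 dB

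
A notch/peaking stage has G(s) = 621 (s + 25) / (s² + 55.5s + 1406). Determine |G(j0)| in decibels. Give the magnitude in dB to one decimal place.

G(0) = 621 × 25 / 1406 = 11.042
20 log₁₀(11.042) = 20.86 dB

20.9 dB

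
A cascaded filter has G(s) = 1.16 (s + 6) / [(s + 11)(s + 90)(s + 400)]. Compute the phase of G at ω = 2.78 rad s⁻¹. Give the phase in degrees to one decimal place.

∠(j2.78 + 6) = arctan(2.78/6) = 24.86°
∠(j2.78 + 11) = arctan(2.78/11) = 14.18°
∠(j2.78 + 90) = arctan(2.78/90) = 1.77°
∠(j2.78 + 400) = arctan(2.78/400) = 0.40°
∠G(j2.78) = 24.86° − (14.18° + 1.77° + 0.40°) = 8.51°

8.5°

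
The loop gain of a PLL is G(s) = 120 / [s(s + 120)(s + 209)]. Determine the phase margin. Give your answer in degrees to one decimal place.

Gain crossover: |G(jω)| = 1 at ω ≈ 0.00478 rad/sec.
∠G(j0.00478) = −90° − arctan(0.00478/120) − arctan(0.00478/209) ≈ -90.00°
PM = 180° + (-90.00°) = 90.00°

90.0°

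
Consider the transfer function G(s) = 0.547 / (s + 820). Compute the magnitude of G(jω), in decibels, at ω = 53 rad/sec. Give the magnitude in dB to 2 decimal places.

-63.53 dB

|j53 + 820| = √(53² + 820²) = 821.7
|G(j53)| = 0.547 / 821.7 = 0.00066568
20 log₁₀(0.00066568) = -63.535 dB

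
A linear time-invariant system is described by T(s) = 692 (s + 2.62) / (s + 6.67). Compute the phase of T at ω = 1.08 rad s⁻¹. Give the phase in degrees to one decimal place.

∠(j1.08 + 2.62) = arctan(1.08/2.62) = 22.40°
∠(j1.08 + 6.67) = arctan(1.08/6.67) = 9.20°
∠T(j1.08) = 22.40° − 9.20° = 13.20°

13.2°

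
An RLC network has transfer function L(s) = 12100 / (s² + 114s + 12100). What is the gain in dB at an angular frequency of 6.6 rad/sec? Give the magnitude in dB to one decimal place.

|(j6.6)² + 114(j6.6) + 12100| = |12056 + j752.4| = 1.208e+04
|L(j6.6)| = 12100 / 1.208e+04 = 1.0017
20 log₁₀(1.0017) = 0.01 dB

0.0 dB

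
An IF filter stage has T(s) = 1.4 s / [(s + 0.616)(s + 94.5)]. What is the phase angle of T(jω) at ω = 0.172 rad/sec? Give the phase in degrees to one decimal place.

74.3°

∠(j0.172) = 90.00°
∠(j0.172 + 0.616) = arctan(0.172/0.616) = 15.60°
∠(j0.172 + 94.5) = arctan(0.172/94.5) = 0.10°
∠T(j0.172) = 90.00° − (15.60° + 0.10°) = 74.29°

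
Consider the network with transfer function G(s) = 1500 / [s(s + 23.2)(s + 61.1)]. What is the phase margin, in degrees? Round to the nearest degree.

Gain crossover: |G(jω)| = 1 at ω ≈ 1.06 rad/s.
∠G(j1.06) = −90° − arctan(1.06/23.2) − arctan(1.06/61.1) ≈ -93.60°
PM = 180° + (-93.60°) = 86.40°

86°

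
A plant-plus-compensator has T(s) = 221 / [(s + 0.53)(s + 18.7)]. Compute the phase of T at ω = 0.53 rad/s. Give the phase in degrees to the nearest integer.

-47°

∠(j0.53 + 0.53) = arctan(0.53/0.53) = 45.00°
∠(j0.53 + 18.7) = arctan(0.53/18.7) = 1.62°
∠T(j0.53) = − (45.00° + 1.62°) = -46.62°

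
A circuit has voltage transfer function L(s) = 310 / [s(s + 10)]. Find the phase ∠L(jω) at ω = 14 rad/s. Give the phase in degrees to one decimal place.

-144.5°

∠(j14 + 10) = arctan(14/10) = 54.46°
∠(j14) = 90.00°
∠L(j14) = − (54.46° + 90.00°) = -144.46°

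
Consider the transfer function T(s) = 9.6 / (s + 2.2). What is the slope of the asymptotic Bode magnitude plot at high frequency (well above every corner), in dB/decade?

-20 dB/decade

With 0 zeros and 1 pole, the high-frequency asymptotic slope is 20 × (0 − 1) = -20 dB/decade.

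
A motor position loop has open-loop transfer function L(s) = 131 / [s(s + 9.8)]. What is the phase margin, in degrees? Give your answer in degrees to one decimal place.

45.7°

Gain crossover: |L(jω)| = 1 at ω ≈ 9.57 rad/s.
∠L(j9.57) = −90° − arctan(9.57/9.8) ≈ -134.31°
PM = 180° + (-134.31°) = 45.69°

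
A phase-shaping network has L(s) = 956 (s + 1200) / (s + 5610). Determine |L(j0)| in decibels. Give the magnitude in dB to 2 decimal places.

L(0) = 956 × 1200 / 5610 = 204.49
20 log₁₀(204.49) = 46.214 dB

46.21 dB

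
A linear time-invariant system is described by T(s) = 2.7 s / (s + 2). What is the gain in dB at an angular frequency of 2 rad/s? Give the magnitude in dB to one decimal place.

|j2| = 2
|j2 + 2| = √(2² + 2²) = 2.828
|T(j2)| = 2.7 × 2 / 2.828 = 1.9092
20 log₁₀(1.9092) = 5.62 dB

5.6 dB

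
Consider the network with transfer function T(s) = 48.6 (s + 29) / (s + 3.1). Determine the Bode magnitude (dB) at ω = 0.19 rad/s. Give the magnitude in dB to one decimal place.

|j0.19 + 29| = √(0.19² + 29²) = 29
|j0.19 + 3.1| = √(0.19² + 3.1²) = 3.106
|T(j0.19)| = 48.6 × 29 / 3.106 = 453.8
20 log₁₀(453.8) = 53.14 dB

53.1 dB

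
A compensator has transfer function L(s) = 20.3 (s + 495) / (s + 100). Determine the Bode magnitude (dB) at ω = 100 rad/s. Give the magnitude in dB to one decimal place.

37.2 dB

|j100 + 495| = √(100² + 495²) = 505
|j100 + 100| = √(100² + 100²) = 141.4
|L(j100)| = 20.3 × 505 / 141.4 = 72.489
20 log₁₀(72.489) = 37.21 dB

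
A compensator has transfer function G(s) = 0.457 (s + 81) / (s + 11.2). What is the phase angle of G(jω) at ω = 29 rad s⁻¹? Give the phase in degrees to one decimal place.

-49.2°

∠(j29 + 81) = arctan(29/81) = 19.70°
∠(j29 + 11.2) = arctan(29/11.2) = 68.88°
∠G(j29) = 19.70° − 68.88° = -49.18°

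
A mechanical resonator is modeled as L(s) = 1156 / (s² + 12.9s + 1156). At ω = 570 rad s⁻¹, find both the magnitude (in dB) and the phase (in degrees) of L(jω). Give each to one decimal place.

|(j570)² + 12.9(j570) + 1156| = |-3.2374e+05 + j7353| = 3.238e+05
|L(j570)| = 1156 / 3.238e+05 = 0.0035698
20 log₁₀(0.0035698) = -48.95 dB
∠[(j570)² + 12.9(j570) + 1156] = ∠[-3.2374e+05 + j7353] = 178.70°
∠L(j570) = −178.70° = -178.70°

|L| = -48.9 dB, ∠L = -178.7 deg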